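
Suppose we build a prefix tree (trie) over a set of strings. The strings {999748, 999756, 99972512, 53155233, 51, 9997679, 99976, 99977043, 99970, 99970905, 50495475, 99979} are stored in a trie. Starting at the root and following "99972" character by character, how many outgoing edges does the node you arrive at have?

The children of the "99972" node are the distinct next characters among strings starting with "99972".
Distinct next characters after "99972": 5.
That node has 1 child edge.

1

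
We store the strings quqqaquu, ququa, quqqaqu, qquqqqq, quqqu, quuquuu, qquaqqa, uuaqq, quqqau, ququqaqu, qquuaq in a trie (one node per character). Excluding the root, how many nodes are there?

39

Trace insertions, counting only characters that open a new branch:
  "quqqaquu" → 8 new (q, u, q, q, a, q, u, u)
  "ququa" → prefix "quq" already present; 2 new (u, a)
  "quqqaqu" → prefix "quqqaqu" already present; 0 new (none)
  "qquqqqq" → prefix "q" already present; 6 new (q, u, q, q, q, q)
  "quqqu" → prefix "quqq" already present; 1 new (u)
  "quuquuu" → prefix "qu" already present; 5 new (u, q, u, u, u)
  "qquaqqa" → prefix "qqu" already present; 4 new (a, q, q, a)
  "uuaqq" → 5 new (u, u, a, q, q)
  "quqqau" → prefix "quqqa" already present; 1 new (u)
  "ququqaqu" → prefix "ququ" already present; 4 new (q, a, q, u)
  "qquuaq" → prefix "qqu" already present; 3 new (u, a, q)
Total nodes = 8 + 2 + 0 + 6 + 1 + 5 + 4 + 5 + 1 + 4 + 3 = 39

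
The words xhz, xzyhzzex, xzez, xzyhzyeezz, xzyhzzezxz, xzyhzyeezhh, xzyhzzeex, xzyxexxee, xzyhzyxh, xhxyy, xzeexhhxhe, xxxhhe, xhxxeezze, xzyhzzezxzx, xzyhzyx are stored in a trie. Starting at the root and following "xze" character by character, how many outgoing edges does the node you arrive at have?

2

Follow the path "xze" to its node, then look at its outgoing edges.
Characters that immediately follow "xze" among the stored strings: {e, z}.
That node has 2 child edges.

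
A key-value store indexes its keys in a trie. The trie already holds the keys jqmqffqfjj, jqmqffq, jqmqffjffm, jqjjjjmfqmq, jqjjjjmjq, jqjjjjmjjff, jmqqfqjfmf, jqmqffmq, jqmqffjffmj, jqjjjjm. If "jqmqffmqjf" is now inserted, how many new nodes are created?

2

Walking "jqmqffmqjf" from the root, the first 8 characters ("jqmqffmq") follow existing edges; "j" is the first miss.
New nodes needed: |"jqmqffmqjf"| − 8 = 10 − 8 = 2.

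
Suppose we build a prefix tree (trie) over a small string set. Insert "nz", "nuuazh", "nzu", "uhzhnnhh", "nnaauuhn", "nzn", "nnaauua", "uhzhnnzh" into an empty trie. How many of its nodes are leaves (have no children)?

7

A leaf is a node with no children — equivalently, the end of a word that is not a proper prefix of any other stored word.
Those words: "nnaauua", "nnaauuhn", "nuuazh", "nzn", "nzu", "uhzhnnhh", "uhzhnnzh"
Leaf count: 7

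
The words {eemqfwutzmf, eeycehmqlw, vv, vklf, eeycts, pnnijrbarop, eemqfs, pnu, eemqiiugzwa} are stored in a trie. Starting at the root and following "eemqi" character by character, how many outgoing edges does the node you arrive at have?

1

Follow the path "eemqi" to its node, then look at its outgoing edges.
Characters that immediately follow "eemqi" among the stored strings: {i}.
That node has 1 child edge.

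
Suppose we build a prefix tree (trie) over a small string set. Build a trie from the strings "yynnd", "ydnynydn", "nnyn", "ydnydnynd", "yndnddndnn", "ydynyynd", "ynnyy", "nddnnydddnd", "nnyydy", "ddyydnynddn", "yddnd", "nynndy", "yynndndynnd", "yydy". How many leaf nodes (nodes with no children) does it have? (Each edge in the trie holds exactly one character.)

13

Leaves are exactly the stored words that no other stored word extends.
Those words: "ddyydnynddn", "nddnnydddnd", "nnyn", "nnyydy", "nynndy", "yddnd", "ydnydnynd", "ydnynydn", "ydynyynd", "yndnddndnn", "ynnyy", "yydy", "yynndndynnd"
Leaf count: 13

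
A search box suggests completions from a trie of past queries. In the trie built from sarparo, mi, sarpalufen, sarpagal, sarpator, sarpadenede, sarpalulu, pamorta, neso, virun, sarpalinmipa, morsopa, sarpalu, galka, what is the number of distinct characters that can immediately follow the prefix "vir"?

1

Walk "vir" from the root, arriving at one node.
Distinct next characters after "vir": u.
That node has 1 child edge.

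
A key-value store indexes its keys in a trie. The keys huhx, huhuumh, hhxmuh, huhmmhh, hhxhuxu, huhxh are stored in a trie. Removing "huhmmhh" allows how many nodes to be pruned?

After clearing the end-marker at "huhmmhh", prune upward until reaching a node still needed by another word.
The suffix "mmhh" (4 nodes) is used only by "huhmmhh"; the node for "huh" still has the child "x", so pruning stops there.
Nodes removed: 4

4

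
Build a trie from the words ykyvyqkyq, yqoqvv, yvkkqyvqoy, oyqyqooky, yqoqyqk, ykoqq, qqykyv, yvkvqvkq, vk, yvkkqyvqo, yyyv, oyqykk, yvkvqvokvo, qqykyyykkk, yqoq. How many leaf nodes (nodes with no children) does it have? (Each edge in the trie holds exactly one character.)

Leaves are exactly the stored words that no other stored word extends.
Those words: "oyqykk", "oyqyqooky", "qqykyv", "qqykyyykkk", "vk", "ykoqq", "ykyvyqkyq", "yqoqvv", "yqoqyqk", "yvkkqyvqoy", "yvkvqvkq", "yvkvqvokvo", "yyyv"
Leaf count: 13

13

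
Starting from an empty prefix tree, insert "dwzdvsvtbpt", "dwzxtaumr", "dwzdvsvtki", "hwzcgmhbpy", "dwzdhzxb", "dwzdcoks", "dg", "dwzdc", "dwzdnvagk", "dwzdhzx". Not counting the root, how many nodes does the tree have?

43

Insert word by word; a character creates a node only if that edge doesn't already exist:
  "dwzdvsvtbpt" → 11 new (d, w, z, d, v, s, v, t, b, p, t)
  "dwzxtaumr" → prefix "dwz" already present; 6 new (x, t, a, u, m, r)
  "dwzdvsvtki" → prefix "dwzdvsvt" already present; 2 new (k, i)
  "hwzcgmhbpy" → 10 new (h, w, z, c, g, m, h, b, p, y)
  "dwzdhzxb" → prefix "dwzd" already present; 4 new (h, z, x, b)
  "dwzdcoks" → prefix "dwzd" already present; 4 new (c, o, k, s)
  "dg" → prefix "d" already present; 1 new (g)
  "dwzdc" → prefix "dwzdc" already present; 0 new (none)
  "dwzdnvagk" → prefix "dwzd" already present; 5 new (n, v, a, g, k)
  "dwzdhzx" → prefix "dwzdhzx" already present; 0 new (none)
Total nodes = 11 + 6 + 2 + 10 + 4 + 4 + 1 + 0 + 5 + 0 = 43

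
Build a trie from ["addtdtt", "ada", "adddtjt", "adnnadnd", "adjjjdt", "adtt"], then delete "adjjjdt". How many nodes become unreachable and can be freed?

5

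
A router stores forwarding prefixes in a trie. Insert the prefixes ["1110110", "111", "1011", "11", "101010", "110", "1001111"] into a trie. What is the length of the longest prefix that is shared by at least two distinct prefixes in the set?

3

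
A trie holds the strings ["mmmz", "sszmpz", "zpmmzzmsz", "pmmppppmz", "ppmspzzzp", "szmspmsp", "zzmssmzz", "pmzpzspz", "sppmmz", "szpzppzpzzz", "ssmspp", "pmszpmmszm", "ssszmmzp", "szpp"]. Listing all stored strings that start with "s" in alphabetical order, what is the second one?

Filter for "s…" and sort: "sppmmz", "ssmspp", "ssszmmzp", "sszmpz", "szmspmsp", "szpp", "szpzppzpzzz"
The 2nd is ssmspp.

ssmspp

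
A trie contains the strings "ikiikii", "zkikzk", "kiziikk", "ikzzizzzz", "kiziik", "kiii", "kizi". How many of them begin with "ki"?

Walk to "ki"; the words in its subtree are exactly those with that prefix.
Matches: "kiii", "kizi", "kiziik", "kiziikk"
Count: 4

4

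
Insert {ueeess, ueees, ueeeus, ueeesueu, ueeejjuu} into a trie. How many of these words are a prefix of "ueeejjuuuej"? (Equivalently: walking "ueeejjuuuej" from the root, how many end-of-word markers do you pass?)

1

Walk "ueeejjuuuej" from the root; an end-of-word marker is hit whenever a stored word is a prefix of "ueeejjuuuej".
Prefixes of the query that are stored words: "ueeejjuu"
Count: 1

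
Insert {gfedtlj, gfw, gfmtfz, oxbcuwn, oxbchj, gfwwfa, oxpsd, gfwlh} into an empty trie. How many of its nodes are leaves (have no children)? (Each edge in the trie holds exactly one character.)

7

A leaf is a node with no children — equivalently, the end of a word that is not a proper prefix of any other stored word.
Those words: "gfedtlj", "gfmtfz", "gfwlh", "gfwwfa", "oxbchj", "oxbcuwn", "oxpsd"
Leaf count: 7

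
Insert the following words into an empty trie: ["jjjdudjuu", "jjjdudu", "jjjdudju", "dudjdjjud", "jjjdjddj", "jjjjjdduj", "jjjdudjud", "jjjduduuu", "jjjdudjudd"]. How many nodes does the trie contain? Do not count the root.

Count nodes per top-level branch (shared prefixes stored once):
  'd'-branch (dudjdjjud): 9 nodes
  'j'-branch (jjjdjddj, jjjdudju, jjjdudjud, jjjdudjudd, jjjdudjuu, jjjdudu, jjjduduuu, jjjjjdduj): 24 nodes
Sum: 33

33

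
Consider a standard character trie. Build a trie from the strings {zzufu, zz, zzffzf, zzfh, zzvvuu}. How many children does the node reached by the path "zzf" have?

2

Follow the path "zzf" to its node, then look at its outgoing edges.
Characters that immediately follow "zzf" among the stored strings: {f, h}.
That node has 2 child edges.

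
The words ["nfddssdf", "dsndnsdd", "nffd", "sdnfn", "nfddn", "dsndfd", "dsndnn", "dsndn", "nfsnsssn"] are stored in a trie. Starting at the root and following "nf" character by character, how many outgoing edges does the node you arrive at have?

The children of the "nf" node are the distinct next characters among strings starting with "nf".
Characters that immediately follow "nf" among the stored strings: {d, f, s}.
That node has 3 child edges.

3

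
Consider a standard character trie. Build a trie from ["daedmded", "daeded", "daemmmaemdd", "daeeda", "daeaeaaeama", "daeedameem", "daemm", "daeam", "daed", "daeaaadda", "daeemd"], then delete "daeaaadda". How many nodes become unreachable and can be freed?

Walk "daeaaadda" from the leaf back toward the root, removing each node that no remaining word uses.
The suffix "aadda" (5 nodes) is used only by "daeaaadda"; the node for "daea" still has the child "e", so pruning stops there.
Nodes removed: 5

5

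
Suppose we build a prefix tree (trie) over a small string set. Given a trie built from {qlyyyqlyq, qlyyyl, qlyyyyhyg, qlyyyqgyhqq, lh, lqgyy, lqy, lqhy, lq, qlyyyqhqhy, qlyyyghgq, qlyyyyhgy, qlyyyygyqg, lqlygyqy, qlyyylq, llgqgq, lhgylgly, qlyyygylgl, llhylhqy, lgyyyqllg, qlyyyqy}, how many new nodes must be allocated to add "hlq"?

3

Nothing in the trie begins with "h"; the whole of "hlq" is new.
3 − 0 = 3 new nodes.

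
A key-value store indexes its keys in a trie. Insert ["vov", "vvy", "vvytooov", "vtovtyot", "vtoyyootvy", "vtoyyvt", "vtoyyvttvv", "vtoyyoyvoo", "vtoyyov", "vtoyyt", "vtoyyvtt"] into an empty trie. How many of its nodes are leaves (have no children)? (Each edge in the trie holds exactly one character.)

Leaves are exactly the stored words that no other stored word extends.
Those words: "vov", "vtovtyot", "vtoyyootvy", "vtoyyov", "vtoyyoyvoo", "vtoyyt", "vtoyyvttvv", "vvytooov"
Leaf count: 8

8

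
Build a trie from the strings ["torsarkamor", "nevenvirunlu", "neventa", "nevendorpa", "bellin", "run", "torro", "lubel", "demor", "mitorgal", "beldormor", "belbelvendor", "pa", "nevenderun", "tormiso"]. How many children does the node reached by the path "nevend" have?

2

The children of the "nevend" node are the distinct next characters among strings starting with "nevend".
Characters that immediately follow "nevend" among the stored strings: {e, o}.
That node has 2 child edges.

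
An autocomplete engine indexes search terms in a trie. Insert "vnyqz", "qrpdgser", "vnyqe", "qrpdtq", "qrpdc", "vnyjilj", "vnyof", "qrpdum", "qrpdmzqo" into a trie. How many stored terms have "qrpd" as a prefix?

5

Traverse to the node for "qrpd", then collect every word in that subtree.
Words under "qrpd": qrpdc, qrpdgser, qrpdmzqo, qrpdtq, qrpdum
Count: 5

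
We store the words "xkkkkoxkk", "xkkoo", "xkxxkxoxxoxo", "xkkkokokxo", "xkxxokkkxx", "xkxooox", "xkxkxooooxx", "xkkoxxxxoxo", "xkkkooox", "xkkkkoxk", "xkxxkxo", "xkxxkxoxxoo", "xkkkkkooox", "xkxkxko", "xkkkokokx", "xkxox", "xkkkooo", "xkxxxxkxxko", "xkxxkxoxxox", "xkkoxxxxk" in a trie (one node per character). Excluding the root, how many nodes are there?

Insert word by word; a character creates a node only if that edge doesn't already exist:
  "xkkkkoxkk" → 9 new (x, k, k, k, k, o, x, k, k)
  "xkkoo" → prefix "xkk" already present; 2 new (o, o)
  "xkxxkxoxxoxo" → prefix "xk" already present; 10 new (x, x, k, x, o, x, x, o, x, o)
  "xkkkokokxo" → prefix "xkkk" already present; 6 new (o, k, o, k, x, o)
  "xkxxokkkxx" → prefix "xkxx" already present; 6 new (o, k, k, k, x, x)
  "xkxooox" → prefix "xkx" already present; 4 new (o, o, o, x)
  "xkxkxooooxx" → prefix "xkx" already present; 8 new (k, x, o, o, o, o, x, x)
  "xkkoxxxxoxo" → prefix "xkko" already present; 7 new (x, x, x, x, o, x, o)
  "xkkkooox" → prefix "xkkko" already present; 3 new (o, o, x)
  "xkkkkoxk" → prefix "xkkkkoxk" already present; 0 new (none)
  "xkxxkxo" → prefix "xkxxkxo" already present; 0 new (none)
  "xkxxkxoxxoo" → prefix "xkxxkxoxxo" already present; 1 new (o)
  "xkkkkkooox" → prefix "xkkkk" already present; 5 new (k, o, o, o, x)
  "xkxkxko" → prefix "xkxkx" already present; 2 new (k, o)
  "xkkkokokx" → prefix "xkkkokokx" already present; 0 new (none)
  "xkxox" → prefix "xkxo" already present; 1 new (x)
  "xkkkooo" → prefix "xkkkooo" already present; 0 new (none)
  "xkxxxxkxxko" → prefix "xkxx" already present; 7 new (x, x, k, x, x, k, o)
  "xkxxkxoxxox" → prefix "xkxxkxoxxox" already present; 0 new (none)
  "xkkoxxxxk" → prefix "xkkoxxxx" already present; 1 new (k)
Total nodes = 9 + 2 + 10 + 6 + 6 + 4 + 8 + 7 + 3 + 0 + 0 + 1 + 5 + 2 + 0 + 1 + 0 + 7 + 0 + 1 = 72

72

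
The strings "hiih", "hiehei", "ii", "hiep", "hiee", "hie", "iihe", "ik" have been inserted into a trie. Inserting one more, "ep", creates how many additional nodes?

2

Nothing in the trie begins with "e"; the whole of "ep" is new.
2 − 0 = 2 new nodes.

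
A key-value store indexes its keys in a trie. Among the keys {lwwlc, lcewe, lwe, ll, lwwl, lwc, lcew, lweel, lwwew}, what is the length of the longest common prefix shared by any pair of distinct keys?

4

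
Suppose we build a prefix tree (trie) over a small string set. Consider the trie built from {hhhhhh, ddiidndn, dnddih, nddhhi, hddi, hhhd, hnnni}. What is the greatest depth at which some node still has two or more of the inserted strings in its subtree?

3

Look for the deepest trie node that still has at least two words in its subtree.
"hhhd" and "hhhhhh" agree on "hhh" (3 characters) before diverging; nothing deeper is shared.
Longest shared-prefix length: 3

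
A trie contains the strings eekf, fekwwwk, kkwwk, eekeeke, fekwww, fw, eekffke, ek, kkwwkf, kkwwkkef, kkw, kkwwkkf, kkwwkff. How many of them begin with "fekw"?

2

Traverse to the node for "fekw", then collect every word in that subtree.
Matches: "fekwww", "fekwwwk"
Count: 2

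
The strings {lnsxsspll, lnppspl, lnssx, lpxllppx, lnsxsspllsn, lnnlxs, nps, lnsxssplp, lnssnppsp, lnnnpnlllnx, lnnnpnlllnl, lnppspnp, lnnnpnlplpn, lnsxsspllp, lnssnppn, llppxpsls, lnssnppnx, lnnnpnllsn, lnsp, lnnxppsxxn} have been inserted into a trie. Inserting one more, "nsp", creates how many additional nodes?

2

Walking "nsp" from the root, the first 1 characters ("n") follow existing edges; "s" is the first miss.
Each of the 2 remaining characters creates one node.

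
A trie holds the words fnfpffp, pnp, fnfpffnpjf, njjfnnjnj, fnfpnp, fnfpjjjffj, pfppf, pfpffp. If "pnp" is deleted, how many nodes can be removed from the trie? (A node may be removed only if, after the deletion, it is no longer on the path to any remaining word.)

2

After clearing the end-marker at "pnp", prune upward until reaching a node still needed by another word.
The suffix "np" (2 nodes) is used only by "pnp"; the node for "p" still has the child "f", so pruning stops there.
Nodes removed: 2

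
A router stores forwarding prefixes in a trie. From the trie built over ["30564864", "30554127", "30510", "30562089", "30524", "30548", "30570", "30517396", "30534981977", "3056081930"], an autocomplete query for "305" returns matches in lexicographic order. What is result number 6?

DFS of the "305" subtree visits, in order: "30510", "30517396", "30524", "30534981977", "30548", "30554127", "3056081930", "30562089", "30564864", "30570"
The 6th is 30554127.

30554127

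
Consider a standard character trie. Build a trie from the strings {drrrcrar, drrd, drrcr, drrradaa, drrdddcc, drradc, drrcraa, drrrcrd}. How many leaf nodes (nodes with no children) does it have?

Leaves are exactly the stored words that no other stored word extends.
Those words: "drradc", "drrcraa", "drrdddcc", "drrradaa", "drrrcrar", "drrrcrd"
Leaf count: 6

6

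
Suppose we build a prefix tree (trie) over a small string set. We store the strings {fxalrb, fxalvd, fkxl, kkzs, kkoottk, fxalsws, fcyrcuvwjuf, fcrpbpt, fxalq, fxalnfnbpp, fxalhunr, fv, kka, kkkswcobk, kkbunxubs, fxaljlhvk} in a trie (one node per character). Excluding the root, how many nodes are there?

Trace insertions, counting only characters that open a new branch:
  "fxalrb" → 6 new (f, x, a, l, r, b)
  "fxalvd" → prefix "fxal" already present; 2 new (v, d)
  "fkxl" → prefix "f" already present; 3 new (k, x, l)
  "kkzs" → 4 new (k, k, z, s)
  "kkoottk" → prefix "kk" already present; 5 new (o, o, t, t, k)
  "fxalsws" → prefix "fxal" already present; 3 new (s, w, s)
  "fcyrcuvwjuf" → prefix "f" already present; 10 new (c, y, r, c, u, v, w, j, u, f)
  "fcrpbpt" → prefix "fc" already present; 5 new (r, p, b, p, t)
  "fxalq" → prefix "fxal" already present; 1 new (q)
  "fxalnfnbpp" → prefix "fxal" already present; 6 new (n, f, n, b, p, p)
  "fxalhunr" → prefix "fxal" already present; 4 new (h, u, n, r)
  "fv" → prefix "f" already present; 1 new (v)
  "kka" → prefix "kk" already present; 1 new (a)
  "kkkswcobk" → prefix "kk" already present; 7 new (k, s, w, c, o, b, k)
  "kkbunxubs" → prefix "kk" already present; 7 new (b, u, n, x, u, b, s)
  "fxaljlhvk" → prefix "fxal" already present; 5 new (j, l, h, v, k)
Total nodes = 6 + 2 + 3 + 4 + 5 + 3 + 10 + 5 + 1 + 6 + 4 + 1 + 1 + 7 + 7 + 5 = 70

70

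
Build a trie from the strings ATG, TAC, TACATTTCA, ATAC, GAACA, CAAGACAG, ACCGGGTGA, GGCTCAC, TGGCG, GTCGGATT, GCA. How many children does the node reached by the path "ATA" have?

1

Walk "ATA" from the root, arriving at one node.
Distinct next characters after "ATA": C.
That node has 1 child edge.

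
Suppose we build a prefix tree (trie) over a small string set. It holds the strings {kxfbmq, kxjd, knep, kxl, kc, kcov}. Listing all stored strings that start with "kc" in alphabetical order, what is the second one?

kcov

DFS of the "kc" subtree visits, in order: "kc", "kcov"
Position 2: kcov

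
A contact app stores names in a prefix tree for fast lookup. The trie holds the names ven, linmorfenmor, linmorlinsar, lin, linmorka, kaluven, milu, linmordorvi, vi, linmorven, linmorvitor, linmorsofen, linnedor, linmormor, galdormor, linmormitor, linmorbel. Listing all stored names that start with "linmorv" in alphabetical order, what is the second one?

linmorvitor

DFS of the "linmorv" subtree visits, in order: "linmorven", "linmorvitor"
The 2nd is linmorvitor.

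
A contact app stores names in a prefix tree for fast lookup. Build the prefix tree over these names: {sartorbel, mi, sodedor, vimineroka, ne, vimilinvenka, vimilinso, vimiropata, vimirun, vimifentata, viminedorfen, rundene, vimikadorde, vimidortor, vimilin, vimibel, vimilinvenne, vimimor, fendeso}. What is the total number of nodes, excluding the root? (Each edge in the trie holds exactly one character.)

Trace insertions, counting only characters that open a new branch:
  "sartorbel" → 9 new (s, a, r, t, o, r, b, e, l)
  "mi" → 2 new (m, i)
  "sodedor" → prefix "s" already present; 6 new (o, d, e, d, o, r)
  "vimineroka" → 10 new (v, i, m, i, n, e, r, o, k, a)
  "ne" → 2 new (n, e)
  "vimilinvenka" → prefix "vimi" already present; 8 new (l, i, n, v, e, n, k, a)
  "vimilinso" → prefix "vimilin" already present; 2 new (s, o)
  "vimiropata" → prefix "vimi" already present; 6 new (r, o, p, a, t, a)
  "vimirun" → prefix "vimir" already present; 2 new (u, n)
  "vimifentata" → prefix "vimi" already present; 7 new (f, e, n, t, a, t, a)
  "viminedorfen" → prefix "vimine" already present; 6 new (d, o, r, f, e, n)
  "rundene" → 7 new (r, u, n, d, e, n, e)
  "vimikadorde" → prefix "vimi" already present; 7 new (k, a, d, o, r, d, e)
  "vimidortor" → prefix "vimi" already present; 6 new (d, o, r, t, o, r)
  "vimilin" → prefix "vimilin" already present; 0 new (none)
  "vimibel" → prefix "vimi" already present; 3 new (b, e, l)
  "vimilinvenne" → prefix "vimilinven" already present; 2 new (n, e)
  "vimimor" → prefix "vimi" already present; 3 new (m, o, r)
  "fendeso" → 7 new (f, e, n, d, e, s, o)
Total nodes = 9 + 2 + 6 + 10 + 2 + 8 + 2 + 6 + 2 + 7 + 6 + 7 + 7 + 6 + 0 + 3 + 2 + 3 + 7 = 95

95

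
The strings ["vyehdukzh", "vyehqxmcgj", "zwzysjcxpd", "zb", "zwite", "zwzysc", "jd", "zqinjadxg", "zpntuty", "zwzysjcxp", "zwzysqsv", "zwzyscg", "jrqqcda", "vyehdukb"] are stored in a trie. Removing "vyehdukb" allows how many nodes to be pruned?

1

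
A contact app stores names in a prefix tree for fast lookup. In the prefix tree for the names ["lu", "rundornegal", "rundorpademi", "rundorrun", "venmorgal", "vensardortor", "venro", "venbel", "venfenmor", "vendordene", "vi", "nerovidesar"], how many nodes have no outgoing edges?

12

Leaves are exactly the stored words that no other stored word extends.
Those words: "lu", "nerovidesar", "rundornegal", "rundorpademi", "rundorrun", "venbel", "vendordene", "venfenmor", "venmorgal", "venro", "vensardortor", "vi"
Leaf count: 12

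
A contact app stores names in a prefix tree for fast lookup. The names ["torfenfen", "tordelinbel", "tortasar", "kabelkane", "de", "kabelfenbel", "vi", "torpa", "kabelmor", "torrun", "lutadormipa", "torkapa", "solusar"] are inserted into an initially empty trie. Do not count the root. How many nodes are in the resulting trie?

71

Count nodes per top-level branch (shared prefixes stored once):
  'd'-branch (de): 2 nodes
  'k'-branch (kabelfenbel, kabelkane, kabelmor): 18 nodes
  'l'-branch (lutadormipa): 11 nodes
  's'-branch (solusar): 7 nodes
  't'-branch (tordelinbel, torfenfen, torkapa, torpa, torrun, tortasar): 31 nodes
  'v'-branch (vi): 2 nodes
Sum: 71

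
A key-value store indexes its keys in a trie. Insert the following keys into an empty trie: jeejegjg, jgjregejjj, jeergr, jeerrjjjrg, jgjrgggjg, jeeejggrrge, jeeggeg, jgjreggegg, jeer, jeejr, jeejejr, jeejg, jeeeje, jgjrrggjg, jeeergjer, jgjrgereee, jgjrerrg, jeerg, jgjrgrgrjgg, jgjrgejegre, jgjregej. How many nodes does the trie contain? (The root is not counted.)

Count nodes per top-level branch (shared prefixes stored once):
  'j'-branch (jeeeje, jeeejggrrge, jeeergjer, jeeggeg, jeejegjg, jeejejr, jeejg, jeejr, jeer, jeerg, jeergr, jeerrjjjrg, jgjregej, jgjregejjj, jgjreggegg, jgjrerrg, jgjrgejegre, jgjrgereee, jgjrgggjg, jgjrgrgrjgg, jgjrrggjg): 81 nodes
Sum: 81

81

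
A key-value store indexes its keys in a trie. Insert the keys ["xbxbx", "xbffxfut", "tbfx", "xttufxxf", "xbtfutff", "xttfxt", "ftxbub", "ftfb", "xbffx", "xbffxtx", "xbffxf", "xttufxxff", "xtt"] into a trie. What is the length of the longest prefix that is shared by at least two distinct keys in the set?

8

Look for the deepest trie node that still has at least two words in its subtree.
e.g. "xttufxxf" and "xttufxxff" share the prefix "xttufxxf" of length 8; no pair shares a longer one.
Longest shared-prefix length: 8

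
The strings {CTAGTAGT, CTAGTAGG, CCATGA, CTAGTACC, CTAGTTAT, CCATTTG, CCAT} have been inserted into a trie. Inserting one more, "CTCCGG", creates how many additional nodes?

4

"CT" is already a path in the trie; the remaining "CCGG" must be added.
So 6 − 2 = 4 new nodes.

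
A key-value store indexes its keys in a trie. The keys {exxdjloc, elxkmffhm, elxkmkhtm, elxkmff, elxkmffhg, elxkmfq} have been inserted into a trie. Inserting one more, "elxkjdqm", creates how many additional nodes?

4

The longest prefix of "elxkjdqm" already in the trie is "elxk" (length 4).
So 8 − 4 = 4 new nodes.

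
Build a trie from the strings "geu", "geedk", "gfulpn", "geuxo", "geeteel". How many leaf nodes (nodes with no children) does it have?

4

Leaves are exactly the stored words that no other stored word extends.
Those words: "geedk", "geeteel", "geuxo", "gfulpn"
Leaf count: 4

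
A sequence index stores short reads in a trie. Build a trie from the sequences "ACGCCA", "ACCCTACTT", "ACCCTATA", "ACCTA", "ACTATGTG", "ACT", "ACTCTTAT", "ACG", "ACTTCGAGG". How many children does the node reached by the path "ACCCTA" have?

2

Walk "ACCCTA" from the root, arriving at one node.
Characters that immediately follow "ACCCTA" among the stored strings: {C, T}.
That node has 2 child edges.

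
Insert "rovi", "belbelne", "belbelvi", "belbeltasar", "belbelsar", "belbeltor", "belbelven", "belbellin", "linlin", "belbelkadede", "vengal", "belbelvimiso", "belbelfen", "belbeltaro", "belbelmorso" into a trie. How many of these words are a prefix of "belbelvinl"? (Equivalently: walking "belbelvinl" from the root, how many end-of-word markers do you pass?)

Check each prefix of "belbelvinl" against the stored set — each match is an end-marker on the path.
Prefixes of the query that are stored words: "belbelvi"
Count: 1

1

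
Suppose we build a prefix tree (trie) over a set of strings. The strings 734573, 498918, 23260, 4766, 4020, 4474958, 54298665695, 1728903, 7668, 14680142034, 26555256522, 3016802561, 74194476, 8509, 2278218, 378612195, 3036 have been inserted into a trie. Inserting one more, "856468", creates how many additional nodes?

4

Walking "856468" from the root, the first 2 characters ("85") follow existing edges; "6" is the first miss.
Each of the 4 remaining characters creates one node.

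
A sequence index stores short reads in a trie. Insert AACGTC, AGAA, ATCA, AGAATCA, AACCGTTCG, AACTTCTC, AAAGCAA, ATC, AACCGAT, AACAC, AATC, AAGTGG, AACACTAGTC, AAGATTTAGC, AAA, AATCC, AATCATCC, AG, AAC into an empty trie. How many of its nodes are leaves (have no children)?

12

A leaf is a node with no children — equivalently, the end of a word that is not a proper prefix of any other stored word.
Those words: "AAAGCAA", "AACACTAGTC", "AACCGAT", "AACCGTTCG", "AACGTC", "AACTTCTC", "AAGATTTAGC", "AAGTGG", "AATCATCC", "AATCC", "AGAATCA", "ATCA"
Leaf count: 12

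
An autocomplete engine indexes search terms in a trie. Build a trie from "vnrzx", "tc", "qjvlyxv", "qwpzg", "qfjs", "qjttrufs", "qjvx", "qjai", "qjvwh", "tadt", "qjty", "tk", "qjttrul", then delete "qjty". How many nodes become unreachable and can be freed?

A node on "qjty"'s path can go only if nothing else ends at it or branches off below it.
The suffix "y" (1 node) is used only by "qjty"; the node for "qjt" still has the child "t", so pruning stops there.
Nodes removed: 1

1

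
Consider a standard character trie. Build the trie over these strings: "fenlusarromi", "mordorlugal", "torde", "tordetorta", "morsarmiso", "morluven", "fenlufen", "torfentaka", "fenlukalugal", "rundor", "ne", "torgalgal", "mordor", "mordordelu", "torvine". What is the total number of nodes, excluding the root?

For each word, the new-node count is its length minus the longest prefix already in the trie:
  "fenlusarromi" → 12 new (f, e, n, l, u, s, a, r, r, o, m, i)
  "mordorlugal" → 11 new (m, o, r, d, o, r, l, u, g, a, l)
  "torde" → 5 new (t, o, r, d, e)
  "tordetorta" → prefix "torde" already present; 5 new (t, o, r, t, a)
  "morsarmiso" → prefix "mor" already present; 7 new (s, a, r, m, i, s, o)
  "morluven" → prefix "mor" already present; 5 new (l, u, v, e, n)
  "fenlufen" → prefix "fenlu" already present; 3 new (f, e, n)
  "torfentaka" → prefix "tor" already present; 7 new (f, e, n, t, a, k, a)
  "fenlukalugal" → prefix "fenlu" already present; 7 new (k, a, l, u, g, a, l)
  "rundor" → 6 new (r, u, n, d, o, r)
  "ne" → 2 new (n, e)
  "torgalgal" → prefix "tor" already present; 6 new (g, a, l, g, a, l)
  "mordor" → prefix "mordor" already present; 0 new (none)
  "mordordelu" → prefix "mordor" already present; 4 new (d, e, l, u)
  "torvine" → prefix "tor" already present; 4 new (v, i, n, e)
Total nodes = 12 + 11 + 5 + 5 + 7 + 5 + 3 + 7 + 7 + 6 + 2 + 6 + 0 + 4 + 4 = 84

84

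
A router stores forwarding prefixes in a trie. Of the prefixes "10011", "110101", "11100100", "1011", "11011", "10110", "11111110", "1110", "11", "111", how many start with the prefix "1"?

10

Traverse to the node for "1", then collect every word in that subtree.
Words under "1": 10011, 1011, 10110, 11, 110101, 11011, 111, 1110, 11100100, 11111110
Count: 10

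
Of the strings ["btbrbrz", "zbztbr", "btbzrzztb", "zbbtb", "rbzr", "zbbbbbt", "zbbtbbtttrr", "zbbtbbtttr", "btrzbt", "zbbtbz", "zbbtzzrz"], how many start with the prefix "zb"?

Filter for entries beginning with "zb":
Words under "zb": zbbbbbt, zbbtb, zbbtbbtttr, zbbtbbtttrr, zbbtbz, zbbtzzrz, zbztbr
Count: 7

7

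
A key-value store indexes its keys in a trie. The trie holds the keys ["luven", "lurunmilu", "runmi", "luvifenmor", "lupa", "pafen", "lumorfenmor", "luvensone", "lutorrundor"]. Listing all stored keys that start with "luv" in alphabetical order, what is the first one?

Filter for "luv…" and sort: "luven", "luvensone", "luvifenmor"
The 1st is luven.

luven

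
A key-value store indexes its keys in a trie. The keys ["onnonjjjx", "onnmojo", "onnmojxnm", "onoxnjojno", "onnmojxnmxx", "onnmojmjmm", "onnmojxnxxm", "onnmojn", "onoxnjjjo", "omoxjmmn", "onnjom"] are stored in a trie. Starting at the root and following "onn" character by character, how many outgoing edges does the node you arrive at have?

Follow the path "onn" to its node, then look at its outgoing edges.
Characters that immediately follow "onn" among the stored strings: {j, m, o}.
That node has 3 child edges.

3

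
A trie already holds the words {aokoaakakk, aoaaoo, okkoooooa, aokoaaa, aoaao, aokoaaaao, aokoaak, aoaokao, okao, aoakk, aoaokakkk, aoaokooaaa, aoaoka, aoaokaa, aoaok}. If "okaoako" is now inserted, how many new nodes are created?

Walking "okaoako" from the root, the first 4 characters ("okao") follow existing edges; "a" is the first miss.
So 7 − 4 = 3 new nodes.

3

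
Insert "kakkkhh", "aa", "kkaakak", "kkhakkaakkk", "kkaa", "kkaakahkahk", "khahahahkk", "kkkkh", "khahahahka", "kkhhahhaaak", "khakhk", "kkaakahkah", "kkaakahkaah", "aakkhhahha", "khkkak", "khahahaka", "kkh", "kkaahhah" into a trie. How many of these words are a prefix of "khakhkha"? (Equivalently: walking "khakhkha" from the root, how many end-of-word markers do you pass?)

1

Traverse "khakhkha" character by character; count nodes along the way that are marked as word ends.
Prefixes of the query that are stored words: "khakhk"
Count: 1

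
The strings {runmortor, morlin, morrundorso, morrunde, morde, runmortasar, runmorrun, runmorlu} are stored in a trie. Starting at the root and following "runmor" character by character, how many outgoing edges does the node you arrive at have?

Walk "runmor" from the root, arriving at one node.
Characters that immediately follow "runmor" among the stored strings: {l, r, t}.
That node has 3 child edges.

3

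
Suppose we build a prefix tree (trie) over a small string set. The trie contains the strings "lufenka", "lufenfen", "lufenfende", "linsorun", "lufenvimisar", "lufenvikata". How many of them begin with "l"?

Walk to "l"; the words in its subtree are exactly those with that prefix.
Matches: "linsorun", "lufenfen", "lufenfende", "lufenka", "lufenvikata", "lufenvimisar"
Count: 6

6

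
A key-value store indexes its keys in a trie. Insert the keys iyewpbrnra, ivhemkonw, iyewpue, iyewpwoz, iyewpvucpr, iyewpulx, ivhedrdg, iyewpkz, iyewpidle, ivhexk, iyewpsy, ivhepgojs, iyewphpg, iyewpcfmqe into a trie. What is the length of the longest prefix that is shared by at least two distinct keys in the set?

Look for the deepest trie node that still has at least two words in its subtree.
e.g. "iyewpue" and "iyewpulx" share the prefix "iyewpu" of length 6; no pair shares a longer one.
Longest shared-prefix length: 6

6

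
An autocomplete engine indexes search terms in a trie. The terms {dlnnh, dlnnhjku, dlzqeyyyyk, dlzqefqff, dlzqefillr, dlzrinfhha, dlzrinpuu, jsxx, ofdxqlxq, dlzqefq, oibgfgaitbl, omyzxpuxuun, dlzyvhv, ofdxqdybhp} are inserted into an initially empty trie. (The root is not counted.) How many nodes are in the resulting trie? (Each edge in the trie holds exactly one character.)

Count nodes per top-level branch (shared prefixes stored once):
  'd'-branch (dlnnh, dlnnhjku, dlzqefillr, dlzqefq, dlzqefqff, dlzqeyyyyk, dlzrinfhha, dlzrinpuu, dlzyvhv): 38 nodes
  'j'-branch (jsxx): 4 nodes
  'o'-branch (ofdxqdybhp, ofdxqlxq, oibgfgaitbl, omyzxpuxuun): 33 nodes
Sum: 75

75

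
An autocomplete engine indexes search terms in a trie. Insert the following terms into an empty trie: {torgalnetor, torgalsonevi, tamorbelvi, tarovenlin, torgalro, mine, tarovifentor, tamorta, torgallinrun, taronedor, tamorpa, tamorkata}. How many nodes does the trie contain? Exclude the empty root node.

66

Count nodes per top-level branch (shared prefixes stored once):
  'm'-branch (mine): 4 nodes
  't'-branch (tamorbelvi, tamorkata, tamorpa, tamorta, taronedor, tarovenlin, tarovifentor, torgallinrun, torgalnetor, torgalro, torgalsonevi): 62 nodes
Sum: 66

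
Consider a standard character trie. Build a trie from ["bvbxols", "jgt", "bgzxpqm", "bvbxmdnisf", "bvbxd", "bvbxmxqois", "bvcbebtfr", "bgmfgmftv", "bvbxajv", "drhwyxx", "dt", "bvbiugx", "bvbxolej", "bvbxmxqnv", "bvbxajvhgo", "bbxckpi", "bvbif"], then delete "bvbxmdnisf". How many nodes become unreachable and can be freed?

After clearing the end-marker at "bvbxmdnisf", prune upward until reaching a node still needed by another word.
The suffix "dnisf" (5 nodes) is used only by "bvbxmdnisf"; the node for "bvbxm" still has the child "x", so pruning stops there.
Nodes removed: 5

5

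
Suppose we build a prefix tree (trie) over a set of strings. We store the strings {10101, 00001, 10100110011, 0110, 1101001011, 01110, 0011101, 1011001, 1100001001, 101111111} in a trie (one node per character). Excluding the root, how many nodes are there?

For each word, the new-node count is its length minus the longest prefix already in the trie:
  "10101" → 5 new (1, 0, 1, 0, 1)
  "00001" → 5 new (0, 0, 0, 0, 1)
  "10100110011" → prefix "1010" already present; 7 new (0, 1, 1, 0, 0, 1, 1)
  "0110" → prefix "0" already present; 3 new (1, 1, 0)
  "1101001011" → prefix "1" already present; 9 new (1, 0, 1, 0, 0, 1, 0, 1, 1)
  "01110" → prefix "011" already present; 2 new (1, 0)
  "0011101" → prefix "00" already present; 5 new (1, 1, 1, 0, 1)
  "1011001" → prefix "101" already present; 4 new (1, 0, 0, 1)
  "1100001001" → prefix "110" already present; 7 new (0, 0, 0, 1, 0, 0, 1)
  "101111111" → prefix "1011" already present; 5 new (1, 1, 1, 1, 1)
Total nodes = 5 + 5 + 7 + 3 + 9 + 2 + 5 + 4 + 7 + 5 = 52

52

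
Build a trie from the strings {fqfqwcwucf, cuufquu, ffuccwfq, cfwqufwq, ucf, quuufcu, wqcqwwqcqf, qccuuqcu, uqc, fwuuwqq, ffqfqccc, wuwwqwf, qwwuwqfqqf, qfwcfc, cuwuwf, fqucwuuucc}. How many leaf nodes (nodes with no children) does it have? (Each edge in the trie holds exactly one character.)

A leaf is a node with no children — equivalently, the end of a word that is not a proper prefix of any other stored word.
Those words: "cfwqufwq", "cuufquu", "cuwuwf", "ffqfqccc", "ffuccwfq", "fqfqwcwucf", "fqucwuuucc", "fwuuwqq", "qccuuqcu", "qfwcfc", "quuufcu", "qwwuwqfqqf", "ucf", "uqc", "wqcqwwqcqf", "wuwwqwf"
Leaf count: 16

16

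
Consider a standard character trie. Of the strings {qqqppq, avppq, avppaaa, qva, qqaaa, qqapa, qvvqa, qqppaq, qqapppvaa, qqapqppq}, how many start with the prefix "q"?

Walk to "q"; the words in its subtree are exactly those with that prefix.
Words under "q": qqaaa, qqapa, qqapppvaa, qqapqppq, qqppaq, qqqppq, qva, qvvqa
Count: 8

8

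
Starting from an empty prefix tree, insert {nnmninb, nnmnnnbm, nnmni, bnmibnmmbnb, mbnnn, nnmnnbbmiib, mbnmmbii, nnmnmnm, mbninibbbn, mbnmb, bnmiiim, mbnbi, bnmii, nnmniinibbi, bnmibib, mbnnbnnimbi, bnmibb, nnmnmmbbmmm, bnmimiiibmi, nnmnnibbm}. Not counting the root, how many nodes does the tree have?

87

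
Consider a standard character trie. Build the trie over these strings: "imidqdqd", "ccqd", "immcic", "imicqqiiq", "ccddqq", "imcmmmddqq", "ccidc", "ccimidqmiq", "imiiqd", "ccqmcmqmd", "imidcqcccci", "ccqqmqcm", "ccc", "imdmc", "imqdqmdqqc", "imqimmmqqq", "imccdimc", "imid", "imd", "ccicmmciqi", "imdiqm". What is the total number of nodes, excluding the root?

For each word, the new-node count is its length minus the longest prefix already in the trie:
  "imidqdqd" → 8 new (i, m, i, d, q, d, q, d)
  "ccqd" → 4 new (c, c, q, d)
  "immcic" → prefix "im" already present; 4 new (m, c, i, c)
  "imicqqiiq" → prefix "imi" already present; 6 new (c, q, q, i, i, q)
  "ccddqq" → prefix "cc" already present; 4 new (d, d, q, q)
  "imcmmmddqq" → prefix "im" already present; 8 new (c, m, m, m, d, d, q, q)
  "ccidc" → prefix "cc" already present; 3 new (i, d, c)
  "ccimidqmiq" → prefix "cci" already present; 7 new (m, i, d, q, m, i, q)
  "imiiqd" → prefix "imi" already present; 3 new (i, q, d)
  "ccqmcmqmd" → prefix "ccq" already present; 6 new (m, c, m, q, m, d)
  "imidcqcccci" → prefix "imid" already present; 7 new (c, q, c, c, c, c, i)
  "ccqqmqcm" → prefix "ccq" already present; 5 new (q, m, q, c, m)
  "ccc" → prefix "cc" already present; 1 new (c)
  "imdmc" → prefix "im" already present; 3 new (d, m, c)
  "imqdqmdqqc" → prefix "im" already present; 8 new (q, d, q, m, d, q, q, c)
  "imqimmmqqq" → prefix "imq" already present; 7 new (i, m, m, m, q, q, q)
  "imccdimc" → prefix "imc" already present; 5 new (c, d, i, m, c)
  "imid" → prefix "imid" already present; 0 new (none)
  "imd" → prefix "imd" already present; 0 new (none)
  "ccicmmciqi" → prefix "cci" already present; 7 new (c, m, m, c, i, q, i)
  "imdiqm" → prefix "imd" already present; 3 new (i, q, m)
Total nodes = 8 + 4 + 4 + 6 + 4 + 8 + 3 + 7 + 3 + 6 + 7 + 5 + 1 + 3 + 8 + 7 + 5 + 0 + 0 + 7 + 3 = 99

99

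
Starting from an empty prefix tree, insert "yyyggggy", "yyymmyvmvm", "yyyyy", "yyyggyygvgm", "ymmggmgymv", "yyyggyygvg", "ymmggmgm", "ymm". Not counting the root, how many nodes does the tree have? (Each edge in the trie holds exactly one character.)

Trie structure (* marks end of a word):
(root)
└─ y
   ├─ m
   │  └─ m *
   │     └─ g
   │        └─ g
   │           └─ m
   │              └─ g
   │                 ├─ m *
   │                 └─ y
   │                    └─ m
   │                       └─ v *
   └─ y
      └─ y
         ├─ g
         │  └─ g
         │     ├─ g
         │     │  └─ g
         │     │     └─ y *
         │     └─ y
         │        └─ y
         │           └─ g
         │              └─ v
         │                 └─ g *
         │                    └─ m *
         ├─ m
         │  └─ m
         │     └─ y
         │        └─ v
         │           └─ m
         │              └─ v
         │                 └─ m *
         └─ y
            └─ y *
Counting every labelled node above: 33.

33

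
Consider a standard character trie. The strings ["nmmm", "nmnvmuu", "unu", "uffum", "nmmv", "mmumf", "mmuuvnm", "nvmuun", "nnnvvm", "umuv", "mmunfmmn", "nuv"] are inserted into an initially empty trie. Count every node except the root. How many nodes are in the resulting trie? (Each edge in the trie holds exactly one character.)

Trace insertions, counting only characters that open a new branch:
  "nmmm" → 4 new (n, m, m, m)
  "nmnvmuu" → prefix "nm" already present; 5 new (n, v, m, u, u)
  "unu" → 3 new (u, n, u)
  "uffum" → prefix "u" already present; 4 new (f, f, u, m)
  "nmmv" → prefix "nmm" already present; 1 new (v)
  "mmumf" → 5 new (m, m, u, m, f)
  "mmuuvnm" → prefix "mmu" already present; 4 new (u, v, n, m)
  "nvmuun" → prefix "n" already present; 5 new (v, m, u, u, n)
  "nnnvvm" → prefix "n" already present; 5 new (n, n, v, v, m)
  "umuv" → prefix "u" already present; 3 new (m, u, v)
  "mmunfmmn" → prefix "mmu" already present; 5 new (n, f, m, m, n)
  "nuv" → prefix "n" already present; 2 new (u, v)
Total nodes = 4 + 5 + 3 + 4 + 1 + 5 + 4 + 5 + 5 + 3 + 5 + 2 = 46

46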